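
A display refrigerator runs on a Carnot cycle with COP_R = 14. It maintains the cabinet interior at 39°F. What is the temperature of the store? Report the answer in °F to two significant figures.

75 °F

COP_R = T_C/(T_H − T_C) gives T_H − T_C = T_C/COP.
With T_C = 277.04 K, T_H = 277.04 × (1 + 1/14) = 296.83 K.
Converting, 296.83 K = 74.62°F.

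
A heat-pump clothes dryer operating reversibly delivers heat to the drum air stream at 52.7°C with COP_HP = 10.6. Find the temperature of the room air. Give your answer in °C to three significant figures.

22.0 °C

COP_HP = T_H/(T_H − T_C) gives T_H − T_C = T_H/COP.
With T_H = 325.85 K, T_C = 325.85 × (1 − 1/10.6) = 295.11 K.
Converting, 295.11 K = 21.96°C.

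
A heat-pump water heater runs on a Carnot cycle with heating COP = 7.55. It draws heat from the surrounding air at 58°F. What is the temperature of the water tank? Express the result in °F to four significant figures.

137.0 °F

COP_HP = T_H/(T_H − T_C) rearranges to T_H = COP·T_C/(COP − 1).
With T_C = 287.59 K, T_H = 7.55 × 287.59/6.550 = 331.50 K.
Converting, 331.50 K = 137.03°F.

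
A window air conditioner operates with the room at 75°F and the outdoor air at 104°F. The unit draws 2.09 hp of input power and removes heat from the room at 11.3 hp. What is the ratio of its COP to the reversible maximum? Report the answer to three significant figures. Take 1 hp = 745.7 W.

COP_actual = Q̇_C/Ẇ = 11.30/2.090 = 5.407.
In absolute terms T_C = 297.04 K and T_H = 313.15 K, so ΔT = 16.11 K.
COP_Carnot = T_C/ΔT = 297.04/16.11 = 18.44.
η_II = COP_actual/COP_Carnot = 5.407/18.44 = 0.2933.

0.293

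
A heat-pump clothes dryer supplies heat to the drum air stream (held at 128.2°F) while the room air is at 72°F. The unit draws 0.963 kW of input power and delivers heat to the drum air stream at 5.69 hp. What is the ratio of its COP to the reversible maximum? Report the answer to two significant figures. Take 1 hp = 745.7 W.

0.42

Converting, Q̇_H = 5.690 hp = 4.243 kW, so COP_actual = Q̇_H/Ẇ = 4.243/0.9630 = 4.406.
In absolute terms T_C = 295.37 K and T_H = 326.59 K, so ΔT = 31.22 K.
COP_Carnot = T_H/ΔT = 326.59/31.22 = 10.46.
η_II = COP_actual/COP_Carnot = 4.406/10.46 = 0.4212.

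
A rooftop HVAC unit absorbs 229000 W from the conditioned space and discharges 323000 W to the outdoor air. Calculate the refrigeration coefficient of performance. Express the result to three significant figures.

2.44

The first law gives Q̇_H = Q̇_C + Ẇ, so the three rates are Q̇_C = 229000, Q̇_H = 323000, Ẇ = 94000 W.
COP_R = Q̇_C/Ẇ = 229000/94000 = 2.436.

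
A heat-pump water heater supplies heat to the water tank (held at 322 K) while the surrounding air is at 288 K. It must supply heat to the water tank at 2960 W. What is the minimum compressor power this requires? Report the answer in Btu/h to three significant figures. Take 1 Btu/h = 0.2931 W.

The reservoir spacing is ΔT = 322 − 288 = 34.00 K.
COP_Carnot = T_H/ΔT = 322.00/34.00 = 9.471.
Ẇ_min = Q̇/COP_Carnot = 2960/9.471 = 312.5 W = 1066 Btu/h.

1070 Btu/h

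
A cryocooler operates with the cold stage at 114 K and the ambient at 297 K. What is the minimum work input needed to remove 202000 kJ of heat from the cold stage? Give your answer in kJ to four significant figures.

324300 kJ

The reservoir spacing is ΔT = 297 − 114 = 183.0 K.
The reversible limit is COP_R = T_C/ΔT = 0.6230, so W_min = Q_C/COP = Q_C·ΔT/T_C.
W_min = 202000 × 183.0/114.00 = 324300 kJ.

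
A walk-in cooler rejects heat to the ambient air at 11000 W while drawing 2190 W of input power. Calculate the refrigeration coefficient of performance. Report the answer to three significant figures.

The first law gives Q̇_H = Q̇_C + Ẇ, so the three rates are Q̇_C = 8810, Q̇_H = 11000, Ẇ = 2190 W.
COP_R = Q̇_C/Ẇ = 8810/2190 = 4.023.

4.02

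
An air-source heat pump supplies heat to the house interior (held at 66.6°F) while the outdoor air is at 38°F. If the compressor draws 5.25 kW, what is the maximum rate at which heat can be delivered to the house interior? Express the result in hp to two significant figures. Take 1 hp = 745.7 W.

In absolute terms T_C = 276.48 K and T_H = 292.37 K, so ΔT = 15.89 K.
COP_Carnot = T_H/ΔT = 292.37/15.89 = 18.40.
Q̇_max = COP_Carnot × Ẇ = 18.40 × 5.250 kW = 96.61 kW = 129.6 hp.

130 hp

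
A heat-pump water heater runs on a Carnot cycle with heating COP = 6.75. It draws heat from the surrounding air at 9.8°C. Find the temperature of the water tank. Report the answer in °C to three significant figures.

COP_HP = T_H/(T_H − T_C) rearranges to T_H = COP·T_C/(COP − 1).
With T_C = 282.95 K, T_H = 6.75 × 282.95/5.750 = 332.16 K.
Converting, 332.16 K = 59.01°C.

59.0 °C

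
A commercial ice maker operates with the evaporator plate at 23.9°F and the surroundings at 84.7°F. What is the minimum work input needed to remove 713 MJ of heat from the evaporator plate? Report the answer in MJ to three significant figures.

In absolute terms T_C = 268.65 K and T_H = 302.43 K, so ΔT = 33.78 K.
The reversible limit is COP_R = T_C/ΔT = 7.953, so W_min = Q_C/COP = Q_C·ΔT/T_C.
W_min = 713.0 × 33.78/268.65 = 89.65 MJ.

89.6 MJ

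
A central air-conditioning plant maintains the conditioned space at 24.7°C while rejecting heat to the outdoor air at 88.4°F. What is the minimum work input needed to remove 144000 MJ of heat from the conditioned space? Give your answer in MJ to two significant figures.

3200 MJ

In absolute terms T_C = 297.85 K and T_H = 304.48 K, so ΔT = 6.633 K.
The reversible limit is COP_R = T_C/ΔT = 44.90, so W_min = Q_C/COP = Q_C·ΔT/T_C.
W_min = 144000 × 6.633/297.85 = 3207 MJ.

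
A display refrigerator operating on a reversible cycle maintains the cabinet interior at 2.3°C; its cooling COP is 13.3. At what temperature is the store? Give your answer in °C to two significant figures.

COP_R = T_C/(T_H − T_C) gives T_H − T_C = T_C/COP.
With T_C = 275.45 K, T_H = 275.45 × (1 + 1/13.3) = 296.16 K.
Converting, 296.16 K = 23.01°C.

23 °C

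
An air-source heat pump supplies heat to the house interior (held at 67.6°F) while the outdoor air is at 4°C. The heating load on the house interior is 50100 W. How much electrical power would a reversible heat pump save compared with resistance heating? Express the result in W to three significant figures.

47400 W

In absolute terms T_C = 277.15 K and T_H = 292.93 K, so ΔT = 15.78 K.
COP_Carnot = T_H/ΔT = 292.93/15.78 = 18.57.
Resistance heating needs Ẇ_res = Q̇_H = 50100 W; the reversible heat pump needs only Ẇ_hp = Q̇_H/COP = 2699 W.
Saving = 50100 − 2699 = 47400 W.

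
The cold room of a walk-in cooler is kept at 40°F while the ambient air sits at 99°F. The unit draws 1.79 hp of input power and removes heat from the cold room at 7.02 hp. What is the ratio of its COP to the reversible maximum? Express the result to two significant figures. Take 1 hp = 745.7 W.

COP_actual = Q̇_C/Ẇ = 7.020/1.790 = 3.922.
In absolute terms T_C = 277.59 K and T_H = 310.37 K, so ΔT = 32.78 K.
COP_Carnot = T_C/ΔT = 277.59/32.78 = 8.469.
η_II = COP_actual/COP_Carnot = 3.922/8.469 = 0.4631.

0.46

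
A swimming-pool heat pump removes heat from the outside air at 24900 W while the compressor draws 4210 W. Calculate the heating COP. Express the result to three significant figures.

The first law gives Q̇_H = Q̇_C + Ẇ, so the three rates are Q̇_C = 24900, Q̇_H = 29110, Ẇ = 4210 W.
COP_HP = Q̇_H/Ẇ = 29110/4210 = 6.914.

6.91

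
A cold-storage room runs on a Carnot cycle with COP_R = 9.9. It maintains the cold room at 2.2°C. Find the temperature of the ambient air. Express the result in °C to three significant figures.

COP_R = T_C/(T_H − T_C) gives T_H − T_C = T_C/COP.
With T_C = 275.35 K, T_H = 275.35 × (1 + 1/9.9) = 303.16 K.
Converting, 303.16 K = 30.01°C.

30.0 °C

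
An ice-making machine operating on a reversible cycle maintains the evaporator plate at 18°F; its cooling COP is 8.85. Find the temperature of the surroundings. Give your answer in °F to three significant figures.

COP_R = T_C/(T_H − T_C) gives T_H − T_C = T_C/COP.
With T_C = 265.37 K, T_H = 265.37 × (1 + 1/8.85) = 295.36 K.
Converting, 295.36 K = 71.97°F.

72.0 °F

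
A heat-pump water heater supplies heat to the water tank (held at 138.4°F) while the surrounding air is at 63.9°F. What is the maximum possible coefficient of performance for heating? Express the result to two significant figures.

8.0

In absolute terms T_C = 290.87 K and T_H = 332.26 K, so ΔT = 41.39 K.
For a reversible cycle, COP_Carnot = T_H/ΔT = 332.26/41.39 = 8.028.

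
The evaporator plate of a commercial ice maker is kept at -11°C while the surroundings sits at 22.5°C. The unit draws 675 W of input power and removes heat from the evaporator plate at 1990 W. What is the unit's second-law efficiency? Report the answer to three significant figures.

COP_actual = Q̇_C/Ẇ = 1990/675.0 = 2.948.
In absolute terms T_C = 262.15 K and T_H = 295.65 K, so ΔT = 33.50 K.
COP_Carnot = T_C/ΔT = 262.15/33.50 = 7.825.
η_II = COP_actual/COP_Carnot = 2.948/7.825 = 0.3767.

0.377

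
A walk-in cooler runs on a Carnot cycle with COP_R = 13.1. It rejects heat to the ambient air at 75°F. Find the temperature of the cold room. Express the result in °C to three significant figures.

For a Carnot refrigerator COP_R = T_C/(T_H − T_C), so T_C = COP·T_H/(1 + COP).
With T_H = 297.04 K, T_C = 13.1 × 297.04/14.10 = 275.97 K.
Converting, 275.97 K = 2.82°C.

2.82 °C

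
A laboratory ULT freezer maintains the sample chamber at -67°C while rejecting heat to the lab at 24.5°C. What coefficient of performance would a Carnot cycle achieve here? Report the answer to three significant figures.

2.25

In absolute terms T_C = 206.15 K and T_H = 297.65 K, so ΔT = 91.50 K.
For a reversible cycle, COP_Carnot = T_C/ΔT = 206.15/91.50 = 2.253.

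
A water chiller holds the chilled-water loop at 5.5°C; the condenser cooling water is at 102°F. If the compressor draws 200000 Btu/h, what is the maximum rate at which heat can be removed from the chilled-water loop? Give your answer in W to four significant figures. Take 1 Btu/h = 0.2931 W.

489200 W

In absolute terms T_C = 278.65 K and T_H = 312.04 K, so ΔT = 33.39 K.
COP_Carnot = T_C/ΔT = 278.65/33.39 = 8.346.
Q̇_max = COP_Carnot × Ẇ = 8.346 × 200000 Btu/h = 1669000 Btu/h = 489200 W.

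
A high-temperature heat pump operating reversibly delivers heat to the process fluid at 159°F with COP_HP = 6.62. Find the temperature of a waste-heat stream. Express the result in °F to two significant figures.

66 °F

COP_HP = T_H/(T_H − T_C) gives T_H − T_C = T_H/COP.
With T_H = 343.71 K, T_C = 343.71 × (1 − 1/6.62) = 291.79 K.
Converting, 291.79 K = 65.55°F.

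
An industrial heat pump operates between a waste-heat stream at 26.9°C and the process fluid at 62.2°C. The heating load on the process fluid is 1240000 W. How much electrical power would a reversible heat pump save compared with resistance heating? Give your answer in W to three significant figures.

1110000 W

In absolute terms T_C = 300.05 K and T_H = 335.35 K, so ΔT = 35.30 K.
COP_Carnot = T_H/ΔT = 335.35/35.30 = 9.500.
Resistance heating needs Ẇ_res = Q̇_H = 1240000 W; the reversible heat pump needs only Ẇ_hp = Q̇_H/COP = 130500 W.
Saving = 1240000 − 130500 = 1109000 W.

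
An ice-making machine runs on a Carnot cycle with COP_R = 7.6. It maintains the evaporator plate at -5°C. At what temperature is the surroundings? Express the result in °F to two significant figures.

COP_R = T_C/(T_H − T_C) gives T_H − T_C = T_C/COP.
With T_C = 268.15 K, T_H = 268.15 × (1 + 1/7.6) = 303.43 K.
Converting, 303.43 K = 86.51°F.

87 °F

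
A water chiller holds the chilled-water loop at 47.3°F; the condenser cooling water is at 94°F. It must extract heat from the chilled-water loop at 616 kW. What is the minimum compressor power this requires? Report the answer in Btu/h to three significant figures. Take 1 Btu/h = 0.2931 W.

194000 Btu/h

In absolute terms T_C = 281.65 K and T_H = 307.59 K, so ΔT = 25.94 K.
COP_Carnot = T_C/ΔT = 281.65/25.94 = 10.86.
Ẇ_min = Q̇/COP_Carnot = 616.0/10.86 = 56.74 kW = 193600 Btu/h.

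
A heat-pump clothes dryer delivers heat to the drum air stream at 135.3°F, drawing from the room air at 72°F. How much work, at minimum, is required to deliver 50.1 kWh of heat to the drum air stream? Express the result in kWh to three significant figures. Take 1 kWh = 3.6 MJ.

5.33 kWh

In absolute terms T_C = 295.37 K and T_H = 330.54 K, so ΔT = 35.17 K.
The reversible limit is COP_HP = T_H/ΔT = 9.399, so W_min = Q_H/COP = Q_H·ΔT/T_H.
W_min = 50.10 × 35.17/330.54 = 5.330 kWh.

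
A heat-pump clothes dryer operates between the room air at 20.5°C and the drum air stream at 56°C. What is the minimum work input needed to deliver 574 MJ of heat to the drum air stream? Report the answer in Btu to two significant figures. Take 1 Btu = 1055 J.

In absolute terms T_C = 293.65 K and T_H = 329.15 K, so ΔT = 35.50 K.
The reversible limit is COP_HP = T_H/ΔT = 9.272, so W_min = Q_H/COP = Q_H·ΔT/T_H.
W_min = 574.0 × 35.50/329.15 = 61.91 MJ = 58680 Btu.

59000 Btu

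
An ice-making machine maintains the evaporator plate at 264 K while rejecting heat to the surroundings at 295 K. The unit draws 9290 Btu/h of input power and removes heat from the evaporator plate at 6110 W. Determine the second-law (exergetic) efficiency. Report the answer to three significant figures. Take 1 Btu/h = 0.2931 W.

Converting, Q̇_C = 6110 W = 20850 Btu/h, so COP_actual = Q̇_C/Ẇ = 20850/9290 = 2.244.
The reservoir spacing is ΔT = 295 − 264 = 31.00 K.
COP_Carnot = T_C/ΔT = 264.00/31.00 = 8.516.
η_II = COP_actual/COP_Carnot = 2.244/8.516 = 0.2635.

0.263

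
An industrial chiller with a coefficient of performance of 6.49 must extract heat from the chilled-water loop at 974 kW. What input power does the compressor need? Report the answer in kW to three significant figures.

150 kW

Ẇ = Q̇_C/COP = 974.0/6.49 = 150.1 kW.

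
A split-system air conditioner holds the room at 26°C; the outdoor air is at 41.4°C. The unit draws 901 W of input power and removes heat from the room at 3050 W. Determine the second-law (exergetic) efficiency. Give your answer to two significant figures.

0.17

COP_actual = Q̇_C/Ẇ = 3050/901.0 = 3.385.
In absolute terms T_C = 299.15 K and T_H = 314.55 K, so ΔT = 15.40 K.
COP_Carnot = T_C/ΔT = 299.15/15.40 = 19.43.
η_II = COP_actual/COP_Carnot = 3.385/19.43 = 0.1743.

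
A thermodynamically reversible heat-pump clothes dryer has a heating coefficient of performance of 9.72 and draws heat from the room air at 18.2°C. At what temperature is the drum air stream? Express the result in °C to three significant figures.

51.6 °C

COP_HP = T_H/(T_H − T_C) rearranges to T_H = COP·T_C/(COP − 1).
With T_C = 291.35 K, T_H = 9.72 × 291.35/8.720 = 324.76 K.
Converting, 324.76 K = 51.61°C.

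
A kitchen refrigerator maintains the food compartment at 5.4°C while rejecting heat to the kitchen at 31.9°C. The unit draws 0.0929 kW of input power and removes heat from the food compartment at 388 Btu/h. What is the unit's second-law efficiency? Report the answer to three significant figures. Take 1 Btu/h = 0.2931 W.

0.116

Converting, Q̇_C = 388.0 Btu/h = 0.1137 kW, so COP_actual = Q̇_C/Ẇ = 0.1137/0.09290 = 1.224.
In absolute terms T_C = 278.55 K and T_H = 305.05 K, so ΔT = 26.50 K.
COP_Carnot = T_C/ΔT = 278.55/26.50 = 10.51.
η_II = COP_actual/COP_Carnot = 1.224/10.51 = 0.1165.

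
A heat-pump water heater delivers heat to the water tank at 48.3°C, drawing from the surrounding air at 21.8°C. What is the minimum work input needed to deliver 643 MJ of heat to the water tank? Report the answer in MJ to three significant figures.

In absolute terms T_C = 294.95 K and T_H = 321.45 K, so ΔT = 26.50 K.
The reversible limit is COP_HP = T_H/ΔT = 12.13, so W_min = Q_H/COP = Q_H·ΔT/T_H.
W_min = 643.0 × 26.50/321.45 = 53.01 MJ.

53.0 MJ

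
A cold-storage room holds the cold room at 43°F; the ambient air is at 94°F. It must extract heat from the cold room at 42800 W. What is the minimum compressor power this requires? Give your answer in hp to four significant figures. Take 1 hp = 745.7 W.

5.823 hp

In absolute terms T_C = 279.26 K and T_H = 307.59 K, so ΔT = 28.33 K.
COP_Carnot = T_C/ΔT = 279.26/28.33 = 9.856.
Ẇ_min = Q̇/COP_Carnot = 42800/9.856 = 4342 W = 5.823 hp.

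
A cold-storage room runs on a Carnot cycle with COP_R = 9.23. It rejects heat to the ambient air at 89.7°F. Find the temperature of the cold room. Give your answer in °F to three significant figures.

36.0 °F

For a Carnot refrigerator COP_R = T_C/(T_H − T_C), so T_C = COP·T_H/(1 + COP).
With T_H = 305.21 K, T_C = 9.23 × 305.21/10.23 = 275.37 K.
Converting, 275.37 K = 36.00°F.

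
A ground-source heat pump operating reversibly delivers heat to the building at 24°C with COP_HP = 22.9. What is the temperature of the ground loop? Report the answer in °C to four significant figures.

11.02 °C

COP_HP = T_H/(T_H − T_C) gives T_H − T_C = T_H/COP.
With T_H = 297.15 K, T_C = 297.15 × (1 − 1/22.9) = 284.17 K.
Converting, 284.17 K = 11.02°C.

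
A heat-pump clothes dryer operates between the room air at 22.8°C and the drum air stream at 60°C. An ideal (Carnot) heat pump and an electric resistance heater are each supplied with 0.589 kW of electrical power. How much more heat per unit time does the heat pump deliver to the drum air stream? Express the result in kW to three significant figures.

In absolute terms T_C = 295.95 K and T_H = 333.15 K, so ΔT = 37.20 K.
COP_Carnot = T_H/ΔT = 333.15/37.20 = 8.956.
The heat pump delivers Q̇_H = COP × Ẇ = 5.275 kW; the resistance heater delivers Ẇ = 0.5890 kW.
Extra = (COP − 1)·Ẇ = 4.686 kW.

4.69 kW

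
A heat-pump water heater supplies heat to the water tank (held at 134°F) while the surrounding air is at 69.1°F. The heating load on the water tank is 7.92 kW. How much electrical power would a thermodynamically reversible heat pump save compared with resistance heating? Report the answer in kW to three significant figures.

7.05 kW

In absolute terms T_C = 293.76 K and T_H = 329.82 K, so ΔT = 36.06 K.
COP_Carnot = T_H/ΔT = 329.82/36.06 = 9.147.
Resistance heating needs Ẇ_res = Q̇_H = 7.920 kW; the reversible heat pump needs only Ẇ_hp = Q̇_H/COP = 0.8658 kW.
Saving = 7.920 − 0.8658 = 7.054 kW.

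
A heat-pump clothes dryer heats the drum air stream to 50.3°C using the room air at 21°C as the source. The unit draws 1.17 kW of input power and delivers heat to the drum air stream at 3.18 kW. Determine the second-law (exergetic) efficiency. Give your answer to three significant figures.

COP_actual = Q̇_H/Ẇ = 3.180/1.170 = 2.718.
In absolute terms T_C = 294.15 K and T_H = 323.45 K, so ΔT = 29.30 K.
COP_Carnot = T_H/ΔT = 323.45/29.30 = 11.04.
η_II = COP_actual/COP_Carnot = 2.718/11.04 = 0.2462.

0.246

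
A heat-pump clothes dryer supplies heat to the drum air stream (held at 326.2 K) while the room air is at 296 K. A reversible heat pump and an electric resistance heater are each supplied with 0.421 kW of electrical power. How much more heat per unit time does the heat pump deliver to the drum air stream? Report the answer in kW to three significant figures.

4.13 kW

The reservoir spacing is ΔT = 326.2 − 296 = 30.20 K.
COP_Carnot = T_H/ΔT = 326.20/30.20 = 10.80.
The heat pump delivers Q̇_H = COP × Ẇ = 4.547 kW; the resistance heater delivers Ẇ = 0.4210 kW.
Extra = (COP − 1)·Ẇ = 4.126 kW.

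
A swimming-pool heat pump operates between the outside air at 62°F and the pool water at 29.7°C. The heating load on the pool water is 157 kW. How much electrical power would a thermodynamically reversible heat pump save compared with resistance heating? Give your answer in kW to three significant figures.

In absolute terms T_C = 289.82 K and T_H = 302.85 K, so ΔT = 13.03 K.
COP_Carnot = T_H/ΔT = 302.85/13.03 = 23.24.
Resistance heating needs Ẇ_res = Q̇_H = 157.0 kW; the reversible heat pump needs only Ẇ_hp = Q̇_H/COP = 6.757 kW.
Saving = 157.0 − 6.757 = 150.2 kW.

150 kW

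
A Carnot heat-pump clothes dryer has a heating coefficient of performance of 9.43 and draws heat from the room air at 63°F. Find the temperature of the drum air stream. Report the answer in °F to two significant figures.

130 °F

COP_HP = T_H/(T_H − T_C) rearranges to T_H = COP·T_C/(COP − 1).
With T_C = 290.37 K, T_H = 9.43 × 290.37/8.430 = 324.82 K.
Converting, 324.82 K = 125.00°F.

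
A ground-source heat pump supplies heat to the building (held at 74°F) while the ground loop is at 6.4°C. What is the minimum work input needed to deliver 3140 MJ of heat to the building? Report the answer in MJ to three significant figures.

179 MJ

In absolute terms T_C = 279.55 K and T_H = 296.48 K, so ΔT = 16.93 K.
The reversible limit is COP_HP = T_H/ΔT = 17.51, so W_min = Q_H/COP = Q_H·ΔT/T_H.
W_min = 3140 × 16.93/296.48 = 179.3 MJ.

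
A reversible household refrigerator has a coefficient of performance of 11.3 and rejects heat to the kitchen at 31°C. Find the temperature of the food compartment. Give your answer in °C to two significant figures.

For a Carnot refrigerator COP_R = T_C/(T_H − T_C), so T_C = COP·T_H/(1 + COP).
With T_H = 304.15 K, T_C = 11.3 × 304.15/12.30 = 279.42 K.
Converting, 279.42 K = 6.27°C.

6.3 °C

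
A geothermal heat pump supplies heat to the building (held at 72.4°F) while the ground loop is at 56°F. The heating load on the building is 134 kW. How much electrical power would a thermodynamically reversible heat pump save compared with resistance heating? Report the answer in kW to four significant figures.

In absolute terms T_C = 286.48 K and T_H = 295.59 K, so ΔT = 9.111 K.
COP_Carnot = T_H/ΔT = 295.59/9.111 = 32.44.
Resistance heating needs Ẇ_res = Q̇_H = 134.0 kW; the reversible heat pump needs only Ẇ_hp = Q̇_H/COP = 4.130 kW.
Saving = 134.0 − 4.130 = 129.9 kW.

129.9 kW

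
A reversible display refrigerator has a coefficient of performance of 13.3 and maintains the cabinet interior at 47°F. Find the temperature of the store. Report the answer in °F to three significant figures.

85.1 °F

COP_R = T_C/(T_H − T_C) gives T_H − T_C = T_C/COP.
With T_C = 281.48 K, T_H = 281.48 × (1 + 1/13.3) = 302.65 K.
Converting, 302.65 K = 85.10°F.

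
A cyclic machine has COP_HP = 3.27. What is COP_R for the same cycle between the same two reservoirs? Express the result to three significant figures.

2.27

Since Q_H = Q_C + W for any cycle, COP_R = Q_C/W = Q_H/W − 1.
COP_R = 3.27 − 1 = 2.27.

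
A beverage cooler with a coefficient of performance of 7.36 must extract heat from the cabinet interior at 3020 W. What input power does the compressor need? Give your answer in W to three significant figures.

410 W

Ẇ = Q̇_C/COP = 3020/7.36 = 410.3 W.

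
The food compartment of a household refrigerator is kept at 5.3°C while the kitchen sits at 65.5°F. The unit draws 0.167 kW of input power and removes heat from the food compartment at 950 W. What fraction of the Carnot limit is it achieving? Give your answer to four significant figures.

0.2719

Converting, Q̇_C = 950.0 W = 0.9500 kW, so COP_actual = Q̇_C/Ẇ = 0.9500/0.1670 = 5.689.
In absolute terms T_C = 278.45 K and T_H = 291.76 K, so ΔT = 13.31 K.
COP_Carnot = T_C/ΔT = 278.45/13.31 = 20.92.
η_II = COP_actual/COP_Carnot = 5.689/20.92 = 0.2719.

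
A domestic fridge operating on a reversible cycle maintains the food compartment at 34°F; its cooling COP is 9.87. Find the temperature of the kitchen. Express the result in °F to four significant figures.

COP_R = T_C/(T_H − T_C) gives T_H − T_C = T_C/COP.
With T_C = 274.26 K, T_H = 274.26 × (1 + 1/9.87) = 302.05 K.
Converting, 302.05 K = 84.02°F.

84.02 °F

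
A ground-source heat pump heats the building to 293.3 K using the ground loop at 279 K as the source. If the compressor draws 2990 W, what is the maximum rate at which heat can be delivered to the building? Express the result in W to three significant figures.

The reservoir spacing is ΔT = 293.3 − 279 = 14.30 K.
COP_Carnot = T_H/ΔT = 293.30/14.30 = 20.51.
Q̇_max = COP_Carnot × Ẇ = 20.51 × 2990 W = 61330 W.

61300 W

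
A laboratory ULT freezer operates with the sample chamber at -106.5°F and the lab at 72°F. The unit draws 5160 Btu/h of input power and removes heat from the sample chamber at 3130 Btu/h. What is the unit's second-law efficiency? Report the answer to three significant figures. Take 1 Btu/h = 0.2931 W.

0.307

COP_actual = Q̇_C/Ẇ = 3130/5160 = 0.6066.
In absolute terms T_C = 196.21 K and T_H = 295.37 K, so ΔT = 99.17 K.
COP_Carnot = T_C/ΔT = 196.21/99.17 = 1.979.
η_II = COP_actual/COP_Carnot = 0.6066/1.979 = 0.3066.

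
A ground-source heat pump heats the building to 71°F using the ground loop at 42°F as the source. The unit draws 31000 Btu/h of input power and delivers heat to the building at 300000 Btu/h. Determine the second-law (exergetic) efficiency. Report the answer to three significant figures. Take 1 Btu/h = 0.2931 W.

0.529

COP_actual = Q̇_H/Ẇ = 300000/31000 = 9.677.
In absolute terms T_C = 278.71 K and T_H = 294.82 K, so ΔT = 16.11 K.
COP_Carnot = T_H/ΔT = 294.82/16.11 = 18.30.
η_II = COP_actual/COP_Carnot = 9.677/18.30 = 0.5289.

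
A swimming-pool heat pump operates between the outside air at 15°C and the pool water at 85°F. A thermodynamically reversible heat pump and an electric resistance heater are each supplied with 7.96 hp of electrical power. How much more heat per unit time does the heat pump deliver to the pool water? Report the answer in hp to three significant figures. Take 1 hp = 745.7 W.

In absolute terms T_C = 288.15 K and T_H = 302.59 K, so ΔT = 14.44 K.
COP_Carnot = T_H/ΔT = 302.59/14.44 = 20.95.
The heat pump delivers Q̇_H = COP × Ẇ = 166.8 hp; the resistance heater delivers Ẇ = 7.960 hp.
Extra = (COP − 1)·Ẇ = 158.8 hp.

159 hp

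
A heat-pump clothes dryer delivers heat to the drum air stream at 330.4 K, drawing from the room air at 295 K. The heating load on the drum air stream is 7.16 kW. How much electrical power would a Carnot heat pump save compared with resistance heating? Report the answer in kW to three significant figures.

The reservoir spacing is ΔT = 330.4 − 295 = 35.40 K.
COP_Carnot = T_H/ΔT = 330.40/35.40 = 9.333.
Resistance heating needs Ẇ_res = Q̇_H = 7.160 kW; the reversible heat pump needs only Ẇ_hp = Q̇_H/COP = 0.7671 kW.
Saving = 7.160 − 0.7671 = 6.393 kW.

6.39 kW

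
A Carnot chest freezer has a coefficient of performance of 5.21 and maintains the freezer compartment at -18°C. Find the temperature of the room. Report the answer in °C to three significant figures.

31.0 °C

COP_R = T_C/(T_H − T_C) gives T_H − T_C = T_C/COP.
With T_C = 255.15 K, T_H = 255.15 × (1 + 1/5.21) = 304.12 K.
Converting, 304.12 K = 30.97°C.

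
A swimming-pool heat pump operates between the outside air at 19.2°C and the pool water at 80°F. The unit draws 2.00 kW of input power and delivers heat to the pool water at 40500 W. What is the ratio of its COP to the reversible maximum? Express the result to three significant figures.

0.504

Converting, Q̇_H = 40500 W = 40.50 kW, so COP_actual = Q̇_H/Ẇ = 40.50/2.000 = 20.25.
In absolute terms T_C = 292.35 K and T_H = 299.82 K, so ΔT = 7.467 K.
COP_Carnot = T_H/ΔT = 299.82/7.467 = 40.15.
η_II = COP_actual/COP_Carnot = 20.25/40.15 = 0.5043.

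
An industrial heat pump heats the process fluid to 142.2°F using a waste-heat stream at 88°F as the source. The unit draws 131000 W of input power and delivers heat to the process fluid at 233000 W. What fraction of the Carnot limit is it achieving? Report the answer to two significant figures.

0.16

COP_actual = Q̇_H/Ẇ = 233000/131000 = 1.779.
In absolute terms T_C = 304.26 K and T_H = 334.37 K, so ΔT = 30.11 K.
COP_Carnot = T_H/ΔT = 334.37/30.11 = 11.10.
η_II = COP_actual/COP_Carnot = 1.779/11.10 = 0.1602.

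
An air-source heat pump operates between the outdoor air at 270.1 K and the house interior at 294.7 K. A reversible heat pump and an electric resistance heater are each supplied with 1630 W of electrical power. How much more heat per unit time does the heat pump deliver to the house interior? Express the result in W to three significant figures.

17900 W

The reservoir spacing is ΔT = 294.7 − 270.1 = 24.60 K.
COP_Carnot = T_H/ΔT = 294.70/24.60 = 11.98.
The heat pump delivers Q̇_H = COP × Ẇ = 19530 W; the resistance heater delivers Ẇ = 1630 W.
Extra = (COP − 1)·Ẇ = 17900 W.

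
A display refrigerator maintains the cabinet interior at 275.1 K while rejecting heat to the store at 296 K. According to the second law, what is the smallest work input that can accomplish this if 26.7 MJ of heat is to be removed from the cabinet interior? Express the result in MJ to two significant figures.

2.0 MJ

The reservoir spacing is ΔT = 296 − 275.1 = 20.90 K.
The reversible limit is COP_R = T_C/ΔT = 13.16, so W_min = Q_C/COP = Q_C·ΔT/T_C.
W_min = 26.70 × 20.90/275.10 = 2.028 MJ.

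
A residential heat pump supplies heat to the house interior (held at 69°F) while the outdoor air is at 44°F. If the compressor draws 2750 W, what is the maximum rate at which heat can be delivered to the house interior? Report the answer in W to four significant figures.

58150 W

In absolute terms T_C = 279.82 K and T_H = 293.71 K, so ΔT = 13.89 K.
COP_Carnot = T_H/ΔT = 293.71/13.89 = 21.15.
Q̇_max = COP_Carnot × Ẇ = 21.15 × 2750 W = 58150 W.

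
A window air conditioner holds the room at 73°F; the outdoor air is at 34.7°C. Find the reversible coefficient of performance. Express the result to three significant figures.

In absolute terms T_C = 295.93 K and T_H = 307.85 K, so ΔT = 11.92 K.
For a reversible cycle, COP_Carnot = T_C/ΔT = 295.93/11.92 = 24.82.

24.8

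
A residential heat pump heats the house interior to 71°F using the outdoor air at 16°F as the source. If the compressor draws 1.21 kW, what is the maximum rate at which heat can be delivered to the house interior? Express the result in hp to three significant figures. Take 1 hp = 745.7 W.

In absolute terms T_C = 264.26 K and T_H = 294.82 K, so ΔT = 30.56 K.
COP_Carnot = T_H/ΔT = 294.82/30.56 = 9.649.
Q̇_max = COP_Carnot × Ẇ = 9.649 × 1.210 kW = 11.67 kW = 15.66 hp.

15.7 hp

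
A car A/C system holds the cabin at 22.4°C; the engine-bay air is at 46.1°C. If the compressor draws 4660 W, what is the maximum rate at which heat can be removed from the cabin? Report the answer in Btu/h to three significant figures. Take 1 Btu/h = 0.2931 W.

198000 Btu/h

In absolute terms T_C = 295.55 K and T_H = 319.25 K, so ΔT = 23.70 K.
COP_Carnot = T_C/ΔT = 295.55/23.70 = 12.47.
Q̇_max = COP_Carnot × Ẇ = 12.47 × 4660 W = 58110 W = 198300 Btu/h.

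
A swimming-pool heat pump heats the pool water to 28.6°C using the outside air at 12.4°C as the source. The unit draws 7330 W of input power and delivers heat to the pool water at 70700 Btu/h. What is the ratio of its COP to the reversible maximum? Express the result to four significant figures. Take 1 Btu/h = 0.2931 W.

Converting, Q̇_H = 70700 Btu/h = 20720 W, so COP_actual = Q̇_H/Ẇ = 20720/7330 = 2.827.
In absolute terms T_C = 285.55 K and T_H = 301.75 K, so ΔT = 16.20 K.
COP_Carnot = T_H/ΔT = 301.75/16.20 = 18.63.
η_II = COP_actual/COP_Carnot = 2.827/18.63 = 0.1518.

0.1518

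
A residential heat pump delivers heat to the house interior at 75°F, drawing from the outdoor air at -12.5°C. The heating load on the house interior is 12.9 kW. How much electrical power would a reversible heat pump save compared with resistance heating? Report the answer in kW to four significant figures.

In absolute terms T_C = 260.65 K and T_H = 297.04 K, so ΔT = 36.39 K.
COP_Carnot = T_H/ΔT = 297.04/36.39 = 8.163.
Resistance heating needs Ẇ_res = Q̇_H = 12.90 kW; the reversible heat pump needs only Ẇ_hp = Q̇_H/COP = 1.580 kW.
Saving = 12.90 − 1.580 = 11.32 kW.

11.32 kW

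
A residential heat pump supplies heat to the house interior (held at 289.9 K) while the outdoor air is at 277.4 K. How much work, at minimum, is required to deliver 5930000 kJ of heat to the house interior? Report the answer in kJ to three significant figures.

256000 kJ

The reservoir spacing is ΔT = 289.9 − 277.4 = 12.50 K.
The reversible limit is COP_HP = T_H/ΔT = 23.19, so W_min = Q_H/COP = Q_H·ΔT/T_H.
W_min = 5930000 × 12.50/289.90 = 255700 kJ.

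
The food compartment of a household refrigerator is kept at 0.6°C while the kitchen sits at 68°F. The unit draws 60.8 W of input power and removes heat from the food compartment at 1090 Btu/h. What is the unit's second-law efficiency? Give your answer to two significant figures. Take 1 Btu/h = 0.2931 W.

0.37

Converting, Q̇_C = 1090 Btu/h = 319.5 W, so COP_actual = Q̇_C/Ẇ = 319.5/60.80 = 5.255.
In absolute terms T_C = 273.75 K and T_H = 293.15 K, so ΔT = 19.40 K.
COP_Carnot = T_C/ΔT = 273.75/19.40 = 14.11.
η_II = COP_actual/COP_Carnot = 5.255/14.11 = 0.3724.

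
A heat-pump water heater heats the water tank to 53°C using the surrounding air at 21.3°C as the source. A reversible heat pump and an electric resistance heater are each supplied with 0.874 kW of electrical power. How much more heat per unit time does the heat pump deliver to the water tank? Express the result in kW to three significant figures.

8.12 kW

In absolute terms T_C = 294.45 K and T_H = 326.15 K, so ΔT = 31.70 K.
COP_Carnot = T_H/ΔT = 326.15/31.70 = 10.29.
The heat pump delivers Q̇_H = COP × Ẇ = 8.992 kW; the resistance heater delivers Ẇ = 0.8740 kW.
Extra = (COP − 1)·Ẇ = 8.118 kW.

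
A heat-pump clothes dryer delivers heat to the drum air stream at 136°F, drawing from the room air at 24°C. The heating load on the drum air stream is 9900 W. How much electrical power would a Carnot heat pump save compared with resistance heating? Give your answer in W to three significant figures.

8890 W

In absolute terms T_C = 297.15 K and T_H = 330.93 K, so ΔT = 33.78 K.
COP_Carnot = T_H/ΔT = 330.93/33.78 = 9.797.
Resistance heating needs Ẇ_res = Q̇_H = 9900 W; the reversible heat pump needs only Ẇ_hp = Q̇_H/COP = 1010 W.
Saving = 9900 − 1010 = 8890 W.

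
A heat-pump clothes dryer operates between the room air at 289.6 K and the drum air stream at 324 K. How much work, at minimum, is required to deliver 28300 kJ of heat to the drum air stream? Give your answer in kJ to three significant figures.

3000 kJ

The reservoir spacing is ΔT = 324 − 289.6 = 34.40 K.
The reversible limit is COP_HP = T_H/ΔT = 9.419, so W_min = Q_H/COP = Q_H·ΔT/T_H.
W_min = 28300 × 34.40/324.00 = 3005 kJ.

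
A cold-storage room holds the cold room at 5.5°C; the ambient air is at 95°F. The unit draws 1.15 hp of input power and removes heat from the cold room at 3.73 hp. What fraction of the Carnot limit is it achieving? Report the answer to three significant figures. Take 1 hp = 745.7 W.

COP_actual = Q̇_C/Ẇ = 3.730/1.150 = 3.243.
In absolute terms T_C = 278.65 K and T_H = 308.15 K, so ΔT = 29.50 K.
COP_Carnot = T_C/ΔT = 278.65/29.50 = 9.446.
η_II = COP_actual/COP_Carnot = 3.243/9.446 = 0.3434.

0.343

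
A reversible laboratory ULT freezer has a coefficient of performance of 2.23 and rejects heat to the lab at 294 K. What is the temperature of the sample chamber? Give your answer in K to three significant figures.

For a Carnot refrigerator COP_R = T_C/(T_H − T_C), so T_C = COP·T_H/(1 + COP).
With T_H = 294.00 K, T_C = 2.23 × 294.00/3.230 = 202.98 K.

203 K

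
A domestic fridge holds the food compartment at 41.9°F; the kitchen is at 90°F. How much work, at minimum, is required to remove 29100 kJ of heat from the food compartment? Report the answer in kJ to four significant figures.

2791 kJ

In absolute terms T_C = 278.65 K and T_H = 305.37 K, so ΔT = 26.72 K.
The reversible limit is COP_R = T_C/ΔT = 10.43, so W_min = Q_C/COP = Q_C·ΔT/T_C.
W_min = 29100 × 26.72/278.65 = 2791 kJ.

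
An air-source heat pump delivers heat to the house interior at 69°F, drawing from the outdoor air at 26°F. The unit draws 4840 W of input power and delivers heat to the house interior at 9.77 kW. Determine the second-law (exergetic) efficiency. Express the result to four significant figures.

0.1642

Converting, Q̇_H = 9.770 kW = 9770 W, so COP_actual = Q̇_H/Ẇ = 9770/4840 = 2.019.
In absolute terms T_C = 269.82 K and T_H = 293.71 K, so ΔT = 23.89 K.
COP_Carnot = T_H/ΔT = 293.71/23.89 = 12.29.
η_II = COP_actual/COP_Carnot = 2.019/12.29 = 0.1642.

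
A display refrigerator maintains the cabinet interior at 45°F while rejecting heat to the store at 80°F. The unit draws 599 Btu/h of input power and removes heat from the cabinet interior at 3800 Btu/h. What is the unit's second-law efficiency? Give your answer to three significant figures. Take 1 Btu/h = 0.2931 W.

COP_actual = Q̇_C/Ẇ = 3800/599.0 = 6.344.
In absolute terms T_C = 280.37 K and T_H = 299.82 K, so ΔT = 19.44 K.
COP_Carnot = T_C/ΔT = 280.37/19.44 = 14.42.
η_II = COP_actual/COP_Carnot = 6.344/14.42 = 0.4400.

0.440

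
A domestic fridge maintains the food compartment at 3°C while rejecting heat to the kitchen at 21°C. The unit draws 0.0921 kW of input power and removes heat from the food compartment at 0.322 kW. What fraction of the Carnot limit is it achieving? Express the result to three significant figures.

COP_actual = Q̇_C/Ẇ = 0.3220/0.09210 = 3.496.
In absolute terms T_C = 276.15 K and T_H = 294.15 K, so ΔT = 18.00 K.
COP_Carnot = T_C/ΔT = 276.15/18.00 = 15.34.
η_II = COP_actual/COP_Carnot = 3.496/15.34 = 0.2279.

0.228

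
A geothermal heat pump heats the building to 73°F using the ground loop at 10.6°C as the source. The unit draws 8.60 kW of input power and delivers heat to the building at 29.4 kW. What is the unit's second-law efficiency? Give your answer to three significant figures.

COP_actual = Q̇_H/Ẇ = 29.40/8.600 = 3.419.
In absolute terms T_C = 283.75 K and T_H = 295.93 K, so ΔT = 12.18 K.
COP_Carnot = T_H/ΔT = 295.93/12.18 = 24.30.
η_II = COP_actual/COP_Carnot = 3.419/24.30 = 0.1407.

0.141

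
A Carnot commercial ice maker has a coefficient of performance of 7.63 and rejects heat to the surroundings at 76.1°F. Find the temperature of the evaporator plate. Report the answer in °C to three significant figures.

-9.99 °C

For a Carnot refrigerator COP_R = T_C/(T_H − T_C), so T_C = COP·T_H/(1 + COP).
With T_H = 297.65 K, T_C = 7.63 × 297.65/8.630 = 263.16 K.
Converting, 263.16 K = -9.99°C.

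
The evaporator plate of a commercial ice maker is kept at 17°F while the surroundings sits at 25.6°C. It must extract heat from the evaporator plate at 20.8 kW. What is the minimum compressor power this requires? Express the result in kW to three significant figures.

In absolute terms T_C = 264.82 K and T_H = 298.75 K, so ΔT = 33.93 K.
COP_Carnot = T_C/ΔT = 264.82/33.93 = 7.804.
Ẇ_min = Q̇/COP_Carnot = 20.80/7.804 = 2.665 kW.

2.67 kW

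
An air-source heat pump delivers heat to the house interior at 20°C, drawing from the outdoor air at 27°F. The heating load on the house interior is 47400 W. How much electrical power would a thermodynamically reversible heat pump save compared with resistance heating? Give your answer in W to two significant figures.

44000 W

In absolute terms T_C = 270.37 K and T_H = 293.15 K, so ΔT = 22.78 K.
COP_Carnot = T_H/ΔT = 293.15/22.78 = 12.87.
Resistance heating needs Ẇ_res = Q̇_H = 47400 W; the reversible heat pump needs only Ẇ_hp = Q̇_H/COP = 3683 W.
Saving = 47400 − 3683 = 43720 W.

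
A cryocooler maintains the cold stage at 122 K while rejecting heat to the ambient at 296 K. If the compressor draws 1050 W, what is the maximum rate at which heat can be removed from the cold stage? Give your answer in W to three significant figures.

The reservoir spacing is ΔT = 296 − 122 = 174.0 K.
COP_Carnot = T_C/ΔT = 122.00/174.0 = 0.7011.
Q̇_max = COP_Carnot × Ẇ = 0.7011 × 1050 W = 736.2 W.

736 W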